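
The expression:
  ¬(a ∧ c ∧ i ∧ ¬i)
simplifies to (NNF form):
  True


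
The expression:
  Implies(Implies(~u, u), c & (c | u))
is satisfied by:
  {c: True, u: False}
  {u: False, c: False}
  {u: True, c: True}


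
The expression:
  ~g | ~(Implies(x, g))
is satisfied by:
  {g: False}


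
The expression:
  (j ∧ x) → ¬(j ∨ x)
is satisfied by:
  {x: False, j: False}
  {j: True, x: False}
  {x: True, j: False}


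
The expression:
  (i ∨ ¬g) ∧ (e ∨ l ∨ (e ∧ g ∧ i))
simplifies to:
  (e ∧ i) ∨ (e ∧ ¬g) ∨ (i ∧ l) ∨ (l ∧ ¬g)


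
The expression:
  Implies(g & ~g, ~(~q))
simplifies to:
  True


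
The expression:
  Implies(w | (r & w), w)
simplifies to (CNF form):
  True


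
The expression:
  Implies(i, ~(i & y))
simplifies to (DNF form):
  ~i | ~y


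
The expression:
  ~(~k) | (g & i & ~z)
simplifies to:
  k | (g & i & ~z)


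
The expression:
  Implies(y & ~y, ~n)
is always true.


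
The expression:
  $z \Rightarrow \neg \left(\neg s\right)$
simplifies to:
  $s \vee \neg z$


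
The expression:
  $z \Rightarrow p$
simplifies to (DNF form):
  $p \vee \neg z$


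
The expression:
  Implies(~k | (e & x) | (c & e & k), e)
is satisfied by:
  {k: True, e: True}
  {k: True, e: False}
  {e: True, k: False}


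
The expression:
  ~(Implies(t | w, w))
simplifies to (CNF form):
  t & ~w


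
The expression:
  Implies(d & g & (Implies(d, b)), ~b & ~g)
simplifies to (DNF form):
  ~b | ~d | ~g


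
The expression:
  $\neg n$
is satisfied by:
  {n: False}


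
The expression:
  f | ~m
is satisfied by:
  {f: True, m: False}
  {m: False, f: False}
  {m: True, f: True}


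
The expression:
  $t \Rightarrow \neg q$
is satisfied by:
  {t: False, q: False}
  {q: True, t: False}
  {t: True, q: False}


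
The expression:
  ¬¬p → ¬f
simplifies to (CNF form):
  ¬f ∨ ¬p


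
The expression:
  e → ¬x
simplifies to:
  ¬e ∨ ¬x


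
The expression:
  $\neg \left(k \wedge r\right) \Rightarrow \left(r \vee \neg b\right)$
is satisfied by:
  {r: True, b: False}
  {b: False, r: False}
  {b: True, r: True}


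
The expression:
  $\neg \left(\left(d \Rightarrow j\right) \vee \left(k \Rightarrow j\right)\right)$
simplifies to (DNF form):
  $d \wedge k \wedge \neg j$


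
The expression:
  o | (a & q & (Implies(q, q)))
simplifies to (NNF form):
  o | (a & q)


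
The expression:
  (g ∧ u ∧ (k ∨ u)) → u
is always true.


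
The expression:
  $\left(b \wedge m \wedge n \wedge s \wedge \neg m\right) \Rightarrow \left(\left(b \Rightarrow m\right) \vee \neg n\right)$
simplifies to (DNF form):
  $\text{True}$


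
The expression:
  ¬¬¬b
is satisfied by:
  {b: False}


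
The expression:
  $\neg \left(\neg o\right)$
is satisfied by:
  {o: True}


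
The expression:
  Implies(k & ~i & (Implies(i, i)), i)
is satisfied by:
  {i: True, k: False}
  {k: False, i: False}
  {k: True, i: True}


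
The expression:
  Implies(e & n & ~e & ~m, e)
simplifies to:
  True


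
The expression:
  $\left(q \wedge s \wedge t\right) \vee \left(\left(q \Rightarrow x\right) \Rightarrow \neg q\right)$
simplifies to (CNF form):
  $\left(s \vee \neg q \vee \neg x\right) \wedge \left(t \vee \neg q \vee \neg x\right)$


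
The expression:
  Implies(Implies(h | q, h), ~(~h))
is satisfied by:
  {q: True, h: True}
  {q: True, h: False}
  {h: True, q: False}


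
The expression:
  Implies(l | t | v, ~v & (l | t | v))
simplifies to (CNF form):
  ~v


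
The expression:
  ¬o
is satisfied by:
  {o: False}


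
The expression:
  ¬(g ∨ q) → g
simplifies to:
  g ∨ q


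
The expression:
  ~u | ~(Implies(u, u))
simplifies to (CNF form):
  ~u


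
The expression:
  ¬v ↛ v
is always true.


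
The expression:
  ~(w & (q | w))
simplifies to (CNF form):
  ~w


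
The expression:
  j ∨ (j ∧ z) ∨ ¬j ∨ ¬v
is always true.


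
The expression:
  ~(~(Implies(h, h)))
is always true.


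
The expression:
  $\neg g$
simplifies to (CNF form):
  $\neg g$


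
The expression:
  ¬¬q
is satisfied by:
  {q: True}


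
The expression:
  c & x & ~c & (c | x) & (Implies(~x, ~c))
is never true.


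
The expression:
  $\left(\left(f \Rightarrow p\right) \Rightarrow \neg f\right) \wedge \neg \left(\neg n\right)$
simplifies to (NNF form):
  $n \wedge \left(\neg f \vee \neg p\right)$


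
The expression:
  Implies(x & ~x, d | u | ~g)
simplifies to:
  True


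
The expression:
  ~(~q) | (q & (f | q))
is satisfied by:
  {q: True}


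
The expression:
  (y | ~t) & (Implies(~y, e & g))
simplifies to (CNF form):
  (e | y) & (g | y) & (y | ~t)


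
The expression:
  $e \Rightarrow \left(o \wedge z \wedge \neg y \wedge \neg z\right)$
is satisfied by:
  {e: False}


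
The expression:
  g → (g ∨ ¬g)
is always true.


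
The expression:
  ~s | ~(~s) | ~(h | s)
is always true.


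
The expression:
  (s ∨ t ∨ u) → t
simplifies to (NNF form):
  t ∨ (¬s ∧ ¬u)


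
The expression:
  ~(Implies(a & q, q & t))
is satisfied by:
  {a: True, q: True, t: False}


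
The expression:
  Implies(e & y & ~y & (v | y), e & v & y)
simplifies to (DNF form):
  True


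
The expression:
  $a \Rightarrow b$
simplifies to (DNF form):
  $b \vee \neg a$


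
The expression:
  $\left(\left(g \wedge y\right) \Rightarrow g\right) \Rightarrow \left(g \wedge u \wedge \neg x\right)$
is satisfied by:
  {u: True, g: True, x: False}


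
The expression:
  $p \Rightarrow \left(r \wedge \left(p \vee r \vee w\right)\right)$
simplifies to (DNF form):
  $r \vee \neg p$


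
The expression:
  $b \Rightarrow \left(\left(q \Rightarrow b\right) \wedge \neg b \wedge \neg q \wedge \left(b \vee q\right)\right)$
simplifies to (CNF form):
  $\neg b$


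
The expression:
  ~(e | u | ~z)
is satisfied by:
  {z: True, u: False, e: False}


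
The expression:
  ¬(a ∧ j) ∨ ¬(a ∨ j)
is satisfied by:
  {a: False, j: False}
  {j: True, a: False}
  {a: True, j: False}


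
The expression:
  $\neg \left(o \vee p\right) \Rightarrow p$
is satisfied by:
  {o: True, p: True}
  {o: True, p: False}
  {p: True, o: False}


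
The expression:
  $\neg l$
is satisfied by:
  {l: False}


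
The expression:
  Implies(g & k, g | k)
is always true.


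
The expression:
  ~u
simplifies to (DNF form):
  ~u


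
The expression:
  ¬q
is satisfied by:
  {q: False}


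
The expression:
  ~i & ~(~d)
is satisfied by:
  {d: True, i: False}


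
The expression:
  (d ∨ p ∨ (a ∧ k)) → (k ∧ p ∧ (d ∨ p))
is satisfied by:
  {p: True, k: True, d: False, a: False}
  {a: True, p: True, k: True, d: False}
  {p: True, k: True, d: True, a: False}
  {a: True, p: True, k: True, d: True}
  {a: False, d: False, k: False, p: False}
  {a: True, d: False, k: False, p: False}
  {k: True, a: False, d: False, p: False}


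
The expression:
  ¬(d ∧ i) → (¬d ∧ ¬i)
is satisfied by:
  {d: False, i: False}
  {i: True, d: True}


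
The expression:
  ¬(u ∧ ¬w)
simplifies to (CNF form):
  w ∨ ¬u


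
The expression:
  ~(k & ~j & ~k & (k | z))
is always true.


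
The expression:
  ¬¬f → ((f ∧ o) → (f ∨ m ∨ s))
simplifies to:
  True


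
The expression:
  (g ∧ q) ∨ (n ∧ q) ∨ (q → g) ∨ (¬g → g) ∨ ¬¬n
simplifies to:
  g ∨ n ∨ ¬q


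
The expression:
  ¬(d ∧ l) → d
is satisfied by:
  {d: True}


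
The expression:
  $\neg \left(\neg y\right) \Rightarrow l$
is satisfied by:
  {l: True, y: False}
  {y: False, l: False}
  {y: True, l: True}


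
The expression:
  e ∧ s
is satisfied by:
  {e: True, s: True}


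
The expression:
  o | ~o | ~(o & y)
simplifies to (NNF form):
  True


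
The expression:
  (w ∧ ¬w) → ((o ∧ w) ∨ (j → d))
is always true.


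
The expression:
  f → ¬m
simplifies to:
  ¬f ∨ ¬m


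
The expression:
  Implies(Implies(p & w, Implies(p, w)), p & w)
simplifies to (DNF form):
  p & w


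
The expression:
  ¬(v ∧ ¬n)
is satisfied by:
  {n: True, v: False}
  {v: False, n: False}
  {v: True, n: True}


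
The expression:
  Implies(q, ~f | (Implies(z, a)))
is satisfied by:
  {a: True, q: False, z: False, f: False}
  {a: False, q: False, z: False, f: False}
  {f: True, a: True, q: False, z: False}
  {f: True, a: False, q: False, z: False}
  {a: True, z: True, f: False, q: False}
  {z: True, f: False, q: False, a: False}
  {f: True, z: True, a: True, q: False}
  {f: True, z: True, a: False, q: False}
  {a: True, q: True, f: False, z: False}
  {q: True, f: False, z: False, a: False}
  {a: True, f: True, q: True, z: False}
  {f: True, q: True, a: False, z: False}
  {a: True, z: True, q: True, f: False}
  {z: True, q: True, f: False, a: False}
  {f: True, z: True, q: True, a: True}


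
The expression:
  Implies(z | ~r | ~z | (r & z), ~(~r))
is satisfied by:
  {r: True}


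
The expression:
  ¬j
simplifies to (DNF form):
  ¬j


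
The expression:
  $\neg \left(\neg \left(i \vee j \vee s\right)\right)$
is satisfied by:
  {i: True, s: True, j: True}
  {i: True, s: True, j: False}
  {i: True, j: True, s: False}
  {i: True, j: False, s: False}
  {s: True, j: True, i: False}
  {s: True, j: False, i: False}
  {j: True, s: False, i: False}


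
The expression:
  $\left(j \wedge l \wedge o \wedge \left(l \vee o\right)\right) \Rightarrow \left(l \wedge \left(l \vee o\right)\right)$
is always true.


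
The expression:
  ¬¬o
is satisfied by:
  {o: True}


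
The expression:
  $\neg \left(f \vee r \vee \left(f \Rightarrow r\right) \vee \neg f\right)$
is never true.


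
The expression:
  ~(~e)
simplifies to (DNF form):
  e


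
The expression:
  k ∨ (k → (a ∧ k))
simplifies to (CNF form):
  True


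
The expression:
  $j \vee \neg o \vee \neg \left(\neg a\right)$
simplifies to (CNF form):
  $a \vee j \vee \neg o$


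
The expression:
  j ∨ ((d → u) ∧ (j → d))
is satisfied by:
  {u: True, j: True, d: False}
  {u: True, j: False, d: False}
  {j: True, u: False, d: False}
  {u: False, j: False, d: False}
  {d: True, u: True, j: True}
  {d: True, u: True, j: False}
  {d: True, j: True, u: False}


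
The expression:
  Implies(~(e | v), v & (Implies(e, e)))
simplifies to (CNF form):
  e | v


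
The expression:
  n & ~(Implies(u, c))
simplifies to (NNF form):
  n & u & ~c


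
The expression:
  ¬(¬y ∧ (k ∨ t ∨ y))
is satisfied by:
  {y: True, t: False, k: False}
  {y: True, k: True, t: False}
  {y: True, t: True, k: False}
  {y: True, k: True, t: True}
  {k: False, t: False, y: False}


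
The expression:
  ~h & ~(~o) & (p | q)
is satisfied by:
  {q: True, p: True, o: True, h: False}
  {q: True, o: True, h: False, p: False}
  {p: True, o: True, h: False, q: False}


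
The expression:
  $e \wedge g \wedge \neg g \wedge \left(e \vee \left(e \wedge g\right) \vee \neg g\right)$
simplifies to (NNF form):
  $\text{False}$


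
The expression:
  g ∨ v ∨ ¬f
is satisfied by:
  {v: True, g: True, f: False}
  {v: True, g: False, f: False}
  {g: True, v: False, f: False}
  {v: False, g: False, f: False}
  {f: True, v: True, g: True}
  {f: True, v: True, g: False}
  {f: True, g: True, v: False}


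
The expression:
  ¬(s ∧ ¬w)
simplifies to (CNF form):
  w ∨ ¬s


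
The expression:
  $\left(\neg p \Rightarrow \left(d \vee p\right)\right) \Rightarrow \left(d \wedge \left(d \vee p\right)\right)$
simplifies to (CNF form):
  $d \vee \neg p$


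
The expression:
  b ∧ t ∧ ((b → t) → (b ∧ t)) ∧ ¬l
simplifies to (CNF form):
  b ∧ t ∧ ¬l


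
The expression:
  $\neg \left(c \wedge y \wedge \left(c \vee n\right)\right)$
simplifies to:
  $\neg c \vee \neg y$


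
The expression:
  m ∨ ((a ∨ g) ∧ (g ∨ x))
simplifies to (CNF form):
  (a ∨ g ∨ m) ∧ (g ∨ m ∨ x)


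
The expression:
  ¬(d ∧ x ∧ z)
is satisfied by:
  {z: False, d: False, x: False}
  {x: True, z: False, d: False}
  {d: True, z: False, x: False}
  {x: True, d: True, z: False}
  {z: True, x: False, d: False}
  {x: True, z: True, d: False}
  {d: True, z: True, x: False}


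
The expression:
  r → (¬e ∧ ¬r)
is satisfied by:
  {r: False}


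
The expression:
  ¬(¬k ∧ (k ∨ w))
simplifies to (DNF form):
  k ∨ ¬w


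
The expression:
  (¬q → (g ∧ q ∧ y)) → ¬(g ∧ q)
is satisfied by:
  {g: False, q: False}
  {q: True, g: False}
  {g: True, q: False}


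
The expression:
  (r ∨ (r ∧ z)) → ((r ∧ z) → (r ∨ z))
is always true.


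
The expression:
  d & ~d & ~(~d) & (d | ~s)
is never true.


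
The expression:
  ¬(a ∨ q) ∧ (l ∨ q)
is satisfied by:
  {l: True, q: False, a: False}


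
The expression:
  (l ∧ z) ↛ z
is never true.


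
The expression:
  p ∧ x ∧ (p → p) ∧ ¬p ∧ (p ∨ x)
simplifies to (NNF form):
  False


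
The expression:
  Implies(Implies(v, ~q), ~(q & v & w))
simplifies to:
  True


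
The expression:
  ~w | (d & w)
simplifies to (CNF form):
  d | ~w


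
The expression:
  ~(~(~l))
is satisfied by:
  {l: False}


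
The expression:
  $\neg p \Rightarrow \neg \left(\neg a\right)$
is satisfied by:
  {a: True, p: True}
  {a: True, p: False}
  {p: True, a: False}


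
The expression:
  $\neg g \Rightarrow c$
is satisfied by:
  {c: True, g: True}
  {c: True, g: False}
  {g: True, c: False}


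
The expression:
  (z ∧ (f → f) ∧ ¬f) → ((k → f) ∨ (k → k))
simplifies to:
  True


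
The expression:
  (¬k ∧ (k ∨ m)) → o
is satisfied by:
  {k: True, o: True, m: False}
  {k: True, m: False, o: False}
  {o: True, m: False, k: False}
  {o: False, m: False, k: False}
  {k: True, o: True, m: True}
  {k: True, m: True, o: False}
  {o: True, m: True, k: False}


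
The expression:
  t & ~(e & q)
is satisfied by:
  {t: True, e: False, q: False}
  {t: True, q: True, e: False}
  {t: True, e: True, q: False}


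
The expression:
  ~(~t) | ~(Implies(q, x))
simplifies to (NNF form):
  t | (q & ~x)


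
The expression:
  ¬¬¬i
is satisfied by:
  {i: False}


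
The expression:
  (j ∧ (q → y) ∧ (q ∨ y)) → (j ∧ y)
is always true.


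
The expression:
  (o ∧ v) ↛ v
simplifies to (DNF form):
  False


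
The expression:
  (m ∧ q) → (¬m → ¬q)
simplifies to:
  True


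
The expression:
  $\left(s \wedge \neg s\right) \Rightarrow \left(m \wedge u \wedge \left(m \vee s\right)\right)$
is always true.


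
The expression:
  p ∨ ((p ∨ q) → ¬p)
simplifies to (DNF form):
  True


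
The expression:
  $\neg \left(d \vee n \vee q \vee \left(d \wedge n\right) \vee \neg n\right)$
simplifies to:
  $\text{False}$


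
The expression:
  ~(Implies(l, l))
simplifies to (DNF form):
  False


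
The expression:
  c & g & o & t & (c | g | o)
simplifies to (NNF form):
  c & g & o & t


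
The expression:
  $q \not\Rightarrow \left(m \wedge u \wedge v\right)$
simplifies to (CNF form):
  $q \wedge \left(\neg m \vee \neg u \vee \neg v\right)$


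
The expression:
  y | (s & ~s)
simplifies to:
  y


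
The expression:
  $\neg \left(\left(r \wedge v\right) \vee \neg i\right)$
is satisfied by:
  {i: True, v: False, r: False}
  {i: True, r: True, v: False}
  {i: True, v: True, r: False}


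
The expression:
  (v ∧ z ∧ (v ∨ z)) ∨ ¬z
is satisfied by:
  {v: True, z: False}
  {z: False, v: False}
  {z: True, v: True}


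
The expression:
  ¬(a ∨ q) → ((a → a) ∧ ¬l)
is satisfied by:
  {a: True, q: True, l: False}
  {a: True, l: False, q: False}
  {q: True, l: False, a: False}
  {q: False, l: False, a: False}
  {a: True, q: True, l: True}
  {a: True, l: True, q: False}
  {q: True, l: True, a: False}


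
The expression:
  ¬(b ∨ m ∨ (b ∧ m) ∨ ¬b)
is never true.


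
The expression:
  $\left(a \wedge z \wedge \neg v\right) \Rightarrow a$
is always true.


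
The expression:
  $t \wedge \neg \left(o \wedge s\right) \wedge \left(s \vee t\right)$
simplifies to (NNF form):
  $t \wedge \left(\neg o \vee \neg s\right)$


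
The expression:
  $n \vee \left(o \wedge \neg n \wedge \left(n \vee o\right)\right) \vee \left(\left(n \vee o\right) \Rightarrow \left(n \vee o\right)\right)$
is always true.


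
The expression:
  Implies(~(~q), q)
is always true.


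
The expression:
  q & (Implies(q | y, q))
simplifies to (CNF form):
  q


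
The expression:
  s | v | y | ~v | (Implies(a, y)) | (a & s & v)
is always true.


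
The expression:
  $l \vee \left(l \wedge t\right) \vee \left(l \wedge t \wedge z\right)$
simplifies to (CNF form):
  $l$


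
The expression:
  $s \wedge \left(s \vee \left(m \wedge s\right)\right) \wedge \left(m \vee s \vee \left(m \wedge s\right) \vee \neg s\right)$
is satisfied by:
  {s: True}


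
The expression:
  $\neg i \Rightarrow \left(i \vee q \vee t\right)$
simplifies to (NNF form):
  $i \vee q \vee t$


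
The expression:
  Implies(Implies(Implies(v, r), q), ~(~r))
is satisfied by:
  {r: True, q: False, v: False}
  {r: True, v: True, q: False}
  {r: True, q: True, v: False}
  {r: True, v: True, q: True}
  {v: False, q: False, r: False}


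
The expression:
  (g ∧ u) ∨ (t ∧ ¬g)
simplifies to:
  (g ∧ u) ∨ (t ∧ ¬g)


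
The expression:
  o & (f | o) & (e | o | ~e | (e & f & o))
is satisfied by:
  {o: True}


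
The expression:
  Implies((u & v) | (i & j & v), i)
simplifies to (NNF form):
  i | ~u | ~v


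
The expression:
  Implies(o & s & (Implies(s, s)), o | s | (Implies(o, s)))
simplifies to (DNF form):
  True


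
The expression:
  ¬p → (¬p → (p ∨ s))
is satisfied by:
  {p: True, s: True}
  {p: True, s: False}
  {s: True, p: False}


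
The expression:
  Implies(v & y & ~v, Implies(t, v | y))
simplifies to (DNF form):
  True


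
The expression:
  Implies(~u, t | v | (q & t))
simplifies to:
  t | u | v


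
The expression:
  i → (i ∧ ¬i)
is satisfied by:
  {i: False}


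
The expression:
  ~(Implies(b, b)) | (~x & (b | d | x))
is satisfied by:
  {b: True, d: True, x: False}
  {b: True, x: False, d: False}
  {d: True, x: False, b: False}


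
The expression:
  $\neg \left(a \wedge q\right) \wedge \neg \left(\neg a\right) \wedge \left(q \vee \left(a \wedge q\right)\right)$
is never true.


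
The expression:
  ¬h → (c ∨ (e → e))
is always true.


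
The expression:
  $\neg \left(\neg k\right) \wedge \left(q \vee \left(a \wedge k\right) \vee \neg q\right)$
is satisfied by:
  {k: True}


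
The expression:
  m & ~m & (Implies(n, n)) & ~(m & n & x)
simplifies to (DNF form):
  False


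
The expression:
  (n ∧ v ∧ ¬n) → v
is always true.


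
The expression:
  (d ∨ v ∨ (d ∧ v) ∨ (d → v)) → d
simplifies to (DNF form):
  d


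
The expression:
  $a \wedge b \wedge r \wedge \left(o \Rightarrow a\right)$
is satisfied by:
  {r: True, a: True, b: True}


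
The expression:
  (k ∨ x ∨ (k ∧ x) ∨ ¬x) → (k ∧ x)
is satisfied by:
  {x: True, k: True}


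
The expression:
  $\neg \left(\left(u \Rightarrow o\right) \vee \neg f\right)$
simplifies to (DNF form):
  $f \wedge u \wedge \neg o$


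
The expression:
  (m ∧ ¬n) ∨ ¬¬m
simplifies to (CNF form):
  m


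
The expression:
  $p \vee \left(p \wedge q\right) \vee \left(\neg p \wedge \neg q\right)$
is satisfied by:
  {p: True, q: False}
  {q: False, p: False}
  {q: True, p: True}


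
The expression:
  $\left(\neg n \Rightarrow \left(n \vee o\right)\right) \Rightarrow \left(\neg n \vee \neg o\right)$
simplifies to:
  $\neg n \vee \neg o$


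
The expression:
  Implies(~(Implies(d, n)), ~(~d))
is always true.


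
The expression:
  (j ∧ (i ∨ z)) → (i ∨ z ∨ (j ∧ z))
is always true.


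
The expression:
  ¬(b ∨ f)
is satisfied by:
  {f: False, b: False}


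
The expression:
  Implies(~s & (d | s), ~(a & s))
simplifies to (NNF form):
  True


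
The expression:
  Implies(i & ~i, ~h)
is always true.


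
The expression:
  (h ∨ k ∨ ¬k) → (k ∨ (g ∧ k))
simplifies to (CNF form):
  k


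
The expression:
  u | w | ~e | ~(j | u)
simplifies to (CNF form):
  u | w | ~e | ~j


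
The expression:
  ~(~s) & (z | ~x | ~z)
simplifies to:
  s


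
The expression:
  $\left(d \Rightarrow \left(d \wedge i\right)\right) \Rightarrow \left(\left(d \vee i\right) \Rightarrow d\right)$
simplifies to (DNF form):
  $d \vee \neg i$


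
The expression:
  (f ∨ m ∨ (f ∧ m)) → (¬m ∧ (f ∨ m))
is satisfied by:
  {m: False}


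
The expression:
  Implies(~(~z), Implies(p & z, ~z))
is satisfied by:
  {p: False, z: False}
  {z: True, p: False}
  {p: True, z: False}


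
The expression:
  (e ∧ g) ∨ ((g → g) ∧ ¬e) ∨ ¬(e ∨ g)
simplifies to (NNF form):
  g ∨ ¬e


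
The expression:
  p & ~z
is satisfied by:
  {p: True, z: False}


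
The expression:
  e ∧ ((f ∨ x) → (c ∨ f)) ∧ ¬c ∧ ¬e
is never true.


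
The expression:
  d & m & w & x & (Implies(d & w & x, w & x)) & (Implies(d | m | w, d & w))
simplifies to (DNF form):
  d & m & w & x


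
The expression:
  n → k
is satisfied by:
  {k: True, n: False}
  {n: False, k: False}
  {n: True, k: True}


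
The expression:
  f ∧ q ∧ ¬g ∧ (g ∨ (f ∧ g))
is never true.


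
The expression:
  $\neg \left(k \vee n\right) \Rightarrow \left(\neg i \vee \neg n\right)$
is always true.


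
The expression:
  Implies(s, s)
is always true.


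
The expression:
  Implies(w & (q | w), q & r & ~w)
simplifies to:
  ~w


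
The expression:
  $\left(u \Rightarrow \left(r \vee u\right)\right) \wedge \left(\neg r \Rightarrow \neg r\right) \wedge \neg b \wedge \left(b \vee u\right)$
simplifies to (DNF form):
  $u \wedge \neg b$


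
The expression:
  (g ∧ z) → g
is always true.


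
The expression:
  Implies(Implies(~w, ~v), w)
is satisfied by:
  {v: True, w: True}
  {v: True, w: False}
  {w: True, v: False}


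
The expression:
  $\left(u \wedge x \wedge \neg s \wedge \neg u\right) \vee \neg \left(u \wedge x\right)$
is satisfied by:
  {u: False, x: False}
  {x: True, u: False}
  {u: True, x: False}


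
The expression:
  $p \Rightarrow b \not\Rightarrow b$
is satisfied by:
  {p: False}


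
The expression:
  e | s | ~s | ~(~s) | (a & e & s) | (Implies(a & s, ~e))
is always true.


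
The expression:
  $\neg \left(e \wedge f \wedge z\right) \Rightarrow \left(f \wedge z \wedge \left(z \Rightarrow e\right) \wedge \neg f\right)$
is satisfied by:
  {z: True, e: True, f: True}


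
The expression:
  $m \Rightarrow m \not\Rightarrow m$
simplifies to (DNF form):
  $\neg m$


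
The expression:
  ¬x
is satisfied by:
  {x: False}


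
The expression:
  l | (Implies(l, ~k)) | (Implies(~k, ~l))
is always true.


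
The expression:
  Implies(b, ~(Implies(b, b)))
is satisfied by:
  {b: False}


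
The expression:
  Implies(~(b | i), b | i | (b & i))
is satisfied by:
  {i: True, b: True}
  {i: True, b: False}
  {b: True, i: False}


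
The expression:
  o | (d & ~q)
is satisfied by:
  {o: True, d: True, q: False}
  {o: True, d: False, q: False}
  {o: True, q: True, d: True}
  {o: True, q: True, d: False}
  {d: True, q: False, o: False}


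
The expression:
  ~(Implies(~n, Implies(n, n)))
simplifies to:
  False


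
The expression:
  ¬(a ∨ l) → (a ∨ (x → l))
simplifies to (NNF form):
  a ∨ l ∨ ¬x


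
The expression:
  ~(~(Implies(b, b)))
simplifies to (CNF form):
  True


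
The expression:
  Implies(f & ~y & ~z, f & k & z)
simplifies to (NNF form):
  y | z | ~f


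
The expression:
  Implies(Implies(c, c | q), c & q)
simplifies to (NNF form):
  c & q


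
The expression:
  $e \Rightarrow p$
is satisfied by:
  {p: True, e: False}
  {e: False, p: False}
  {e: True, p: True}


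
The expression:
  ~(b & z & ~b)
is always true.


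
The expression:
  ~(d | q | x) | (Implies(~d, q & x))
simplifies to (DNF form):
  d | (q & x) | (~q & ~x)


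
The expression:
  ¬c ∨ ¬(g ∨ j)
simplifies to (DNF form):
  (¬g ∧ ¬j) ∨ ¬c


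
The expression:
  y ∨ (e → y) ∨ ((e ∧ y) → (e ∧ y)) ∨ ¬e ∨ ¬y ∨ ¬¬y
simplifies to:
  True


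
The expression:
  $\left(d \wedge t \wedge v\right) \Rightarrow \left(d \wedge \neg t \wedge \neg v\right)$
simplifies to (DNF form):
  $\neg d \vee \neg t \vee \neg v$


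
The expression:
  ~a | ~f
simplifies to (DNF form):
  ~a | ~f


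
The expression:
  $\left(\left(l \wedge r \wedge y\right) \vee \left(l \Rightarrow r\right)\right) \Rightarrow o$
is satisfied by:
  {o: True, l: True, r: False}
  {o: True, r: False, l: False}
  {o: True, l: True, r: True}
  {o: True, r: True, l: False}
  {l: True, r: False, o: False}


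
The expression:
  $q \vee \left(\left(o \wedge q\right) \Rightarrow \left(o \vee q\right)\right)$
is always true.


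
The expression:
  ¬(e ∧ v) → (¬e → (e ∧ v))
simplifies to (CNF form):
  e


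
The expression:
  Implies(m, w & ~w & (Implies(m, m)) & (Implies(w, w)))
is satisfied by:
  {m: False}


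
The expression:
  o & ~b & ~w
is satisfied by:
  {o: True, w: False, b: False}


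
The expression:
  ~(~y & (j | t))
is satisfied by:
  {y: True, t: False, j: False}
  {j: True, y: True, t: False}
  {y: True, t: True, j: False}
  {j: True, y: True, t: True}
  {j: False, t: False, y: False}


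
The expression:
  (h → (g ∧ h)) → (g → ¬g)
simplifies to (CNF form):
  ¬g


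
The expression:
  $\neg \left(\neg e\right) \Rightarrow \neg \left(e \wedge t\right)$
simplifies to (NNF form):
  $\neg e \vee \neg t$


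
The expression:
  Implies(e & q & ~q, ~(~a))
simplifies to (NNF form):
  True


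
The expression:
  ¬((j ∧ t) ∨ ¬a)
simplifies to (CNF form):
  a ∧ (¬j ∨ ¬t)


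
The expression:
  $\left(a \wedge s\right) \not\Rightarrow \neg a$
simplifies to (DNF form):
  $a \wedge s$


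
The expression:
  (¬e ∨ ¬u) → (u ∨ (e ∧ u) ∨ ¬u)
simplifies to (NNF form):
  True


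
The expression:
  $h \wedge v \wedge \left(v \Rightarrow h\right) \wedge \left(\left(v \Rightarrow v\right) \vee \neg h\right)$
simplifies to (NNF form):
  $h \wedge v$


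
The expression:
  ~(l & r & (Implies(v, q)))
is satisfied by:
  {v: True, q: False, l: False, r: False}
  {v: False, q: False, l: False, r: False}
  {v: True, q: True, l: False, r: False}
  {q: True, v: False, l: False, r: False}
  {r: True, v: True, q: False, l: False}
  {r: True, v: False, q: False, l: False}
  {r: True, v: True, q: True, l: False}
  {r: True, q: True, v: False, l: False}
  {l: True, v: True, r: False, q: False}
  {l: True, r: False, q: False, v: False}
  {v: True, l: True, q: True, r: False}
  {l: True, q: True, r: False, v: False}
  {v: True, l: True, r: True, q: False}


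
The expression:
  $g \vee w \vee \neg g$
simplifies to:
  $\text{True}$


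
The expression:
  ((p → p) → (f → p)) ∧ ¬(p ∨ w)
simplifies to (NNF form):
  ¬f ∧ ¬p ∧ ¬w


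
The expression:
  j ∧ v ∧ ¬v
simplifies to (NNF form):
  False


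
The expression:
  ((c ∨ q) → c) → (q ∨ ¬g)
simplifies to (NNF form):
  q ∨ ¬g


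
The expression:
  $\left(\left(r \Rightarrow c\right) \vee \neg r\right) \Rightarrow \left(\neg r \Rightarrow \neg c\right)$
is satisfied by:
  {r: True, c: False}
  {c: False, r: False}
  {c: True, r: True}


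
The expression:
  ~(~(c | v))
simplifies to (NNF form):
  c | v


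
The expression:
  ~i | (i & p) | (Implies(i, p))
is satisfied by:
  {p: True, i: False}
  {i: False, p: False}
  {i: True, p: True}


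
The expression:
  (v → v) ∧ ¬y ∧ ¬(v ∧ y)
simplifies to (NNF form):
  ¬y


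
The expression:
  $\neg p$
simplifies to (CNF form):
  $\neg p$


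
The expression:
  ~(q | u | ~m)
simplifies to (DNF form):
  m & ~q & ~u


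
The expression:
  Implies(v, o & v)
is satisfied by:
  {o: True, v: False}
  {v: False, o: False}
  {v: True, o: True}


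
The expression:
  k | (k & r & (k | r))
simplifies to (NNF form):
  k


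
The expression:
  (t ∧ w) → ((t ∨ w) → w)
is always true.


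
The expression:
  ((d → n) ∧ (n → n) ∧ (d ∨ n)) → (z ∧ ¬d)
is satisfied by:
  {z: True, d: False, n: False}
  {d: False, n: False, z: False}
  {z: True, d: True, n: False}
  {d: True, z: False, n: False}
  {n: True, z: True, d: False}


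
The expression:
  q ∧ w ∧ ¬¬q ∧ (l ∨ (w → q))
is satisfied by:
  {w: True, q: True}


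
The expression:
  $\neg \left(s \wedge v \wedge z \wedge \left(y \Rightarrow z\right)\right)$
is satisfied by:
  {s: False, v: False, z: False}
  {z: True, s: False, v: False}
  {v: True, s: False, z: False}
  {z: True, v: True, s: False}
  {s: True, z: False, v: False}
  {z: True, s: True, v: False}
  {v: True, s: True, z: False}


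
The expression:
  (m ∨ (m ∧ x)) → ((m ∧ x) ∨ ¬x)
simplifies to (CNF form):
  True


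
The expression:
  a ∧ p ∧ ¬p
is never true.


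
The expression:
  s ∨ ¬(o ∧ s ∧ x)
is always true.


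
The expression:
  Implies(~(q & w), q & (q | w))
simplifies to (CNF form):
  q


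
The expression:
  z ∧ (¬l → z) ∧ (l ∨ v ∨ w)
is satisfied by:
  {z: True, v: True, l: True, w: True}
  {z: True, v: True, l: True, w: False}
  {z: True, v: True, w: True, l: False}
  {z: True, v: True, w: False, l: False}
  {z: True, l: True, w: True, v: False}
  {z: True, l: True, w: False, v: False}
  {z: True, l: False, w: True, v: False}


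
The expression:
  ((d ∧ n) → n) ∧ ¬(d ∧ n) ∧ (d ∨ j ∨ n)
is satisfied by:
  {j: True, d: False, n: False}
  {n: True, j: True, d: False}
  {n: True, j: False, d: False}
  {d: True, j: True, n: False}
  {d: True, j: False, n: False}


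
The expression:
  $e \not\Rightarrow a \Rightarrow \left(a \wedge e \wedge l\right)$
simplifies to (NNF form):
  $a \vee \neg e$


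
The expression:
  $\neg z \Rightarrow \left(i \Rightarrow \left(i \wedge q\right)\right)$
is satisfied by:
  {q: True, z: True, i: False}
  {q: True, z: False, i: False}
  {z: True, q: False, i: False}
  {q: False, z: False, i: False}
  {i: True, q: True, z: True}
  {i: True, q: True, z: False}
  {i: True, z: True, q: False}


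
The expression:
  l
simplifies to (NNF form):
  l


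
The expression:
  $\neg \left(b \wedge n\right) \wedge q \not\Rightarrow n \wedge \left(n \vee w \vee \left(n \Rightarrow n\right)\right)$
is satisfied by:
  {q: True, n: False}


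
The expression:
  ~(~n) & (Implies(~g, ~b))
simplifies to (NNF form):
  n & (g | ~b)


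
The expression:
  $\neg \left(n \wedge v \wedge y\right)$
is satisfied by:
  {v: False, y: False, n: False}
  {n: True, v: False, y: False}
  {y: True, v: False, n: False}
  {n: True, y: True, v: False}
  {v: True, n: False, y: False}
  {n: True, v: True, y: False}
  {y: True, v: True, n: False}


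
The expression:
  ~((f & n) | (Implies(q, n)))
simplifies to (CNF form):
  q & ~n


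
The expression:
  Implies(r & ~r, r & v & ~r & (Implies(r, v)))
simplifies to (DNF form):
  True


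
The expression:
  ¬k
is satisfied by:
  {k: False}


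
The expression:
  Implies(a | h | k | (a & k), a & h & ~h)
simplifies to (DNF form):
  ~a & ~h & ~k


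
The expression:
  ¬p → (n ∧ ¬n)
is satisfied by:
  {p: True}


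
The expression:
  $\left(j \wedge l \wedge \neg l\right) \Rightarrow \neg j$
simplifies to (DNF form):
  $\text{True}$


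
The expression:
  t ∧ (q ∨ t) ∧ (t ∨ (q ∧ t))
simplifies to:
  t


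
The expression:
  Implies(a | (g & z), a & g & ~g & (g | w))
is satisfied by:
  {g: False, a: False, z: False}
  {z: True, g: False, a: False}
  {g: True, z: False, a: False}


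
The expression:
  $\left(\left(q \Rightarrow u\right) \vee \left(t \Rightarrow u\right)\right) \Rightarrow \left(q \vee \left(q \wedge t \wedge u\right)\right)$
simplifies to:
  $q$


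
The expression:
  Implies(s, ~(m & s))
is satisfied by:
  {s: False, m: False}
  {m: True, s: False}
  {s: True, m: False}


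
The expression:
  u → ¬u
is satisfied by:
  {u: False}


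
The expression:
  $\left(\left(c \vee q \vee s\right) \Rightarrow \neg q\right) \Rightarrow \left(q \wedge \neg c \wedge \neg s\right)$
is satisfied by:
  {q: True}


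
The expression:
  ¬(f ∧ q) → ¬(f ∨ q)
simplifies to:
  (f ∧ q) ∨ (¬f ∧ ¬q)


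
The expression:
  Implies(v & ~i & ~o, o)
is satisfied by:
  {i: True, o: True, v: False}
  {i: True, v: False, o: False}
  {o: True, v: False, i: False}
  {o: False, v: False, i: False}
  {i: True, o: True, v: True}
  {i: True, v: True, o: False}
  {o: True, v: True, i: False}


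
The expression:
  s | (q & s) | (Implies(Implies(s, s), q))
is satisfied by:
  {q: True, s: True}
  {q: True, s: False}
  {s: True, q: False}


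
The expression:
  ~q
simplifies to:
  ~q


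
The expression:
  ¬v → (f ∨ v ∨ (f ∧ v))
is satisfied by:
  {v: True, f: True}
  {v: True, f: False}
  {f: True, v: False}


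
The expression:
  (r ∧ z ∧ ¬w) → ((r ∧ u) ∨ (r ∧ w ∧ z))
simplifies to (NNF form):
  u ∨ w ∨ ¬r ∨ ¬z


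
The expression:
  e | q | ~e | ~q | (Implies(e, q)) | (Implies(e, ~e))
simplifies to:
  True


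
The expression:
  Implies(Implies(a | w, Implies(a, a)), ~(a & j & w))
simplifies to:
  ~a | ~j | ~w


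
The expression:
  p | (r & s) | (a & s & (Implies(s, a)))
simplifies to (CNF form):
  (p | s) & (a | p | r) & (a | p | s) & (p | r | s)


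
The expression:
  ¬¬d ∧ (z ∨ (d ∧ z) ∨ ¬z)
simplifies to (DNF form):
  d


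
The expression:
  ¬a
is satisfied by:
  {a: False}


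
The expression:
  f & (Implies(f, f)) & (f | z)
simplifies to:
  f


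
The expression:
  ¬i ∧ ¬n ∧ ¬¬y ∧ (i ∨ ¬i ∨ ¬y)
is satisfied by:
  {y: True, n: False, i: False}


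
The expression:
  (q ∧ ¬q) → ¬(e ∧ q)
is always true.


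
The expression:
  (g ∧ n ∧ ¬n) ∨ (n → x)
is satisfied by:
  {x: True, n: False}
  {n: False, x: False}
  {n: True, x: True}


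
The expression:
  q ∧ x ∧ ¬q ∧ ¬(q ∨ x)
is never true.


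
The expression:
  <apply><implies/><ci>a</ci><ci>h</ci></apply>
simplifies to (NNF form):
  <apply><or/><ci>h</ci><apply><not/><ci>a</ci></apply></apply>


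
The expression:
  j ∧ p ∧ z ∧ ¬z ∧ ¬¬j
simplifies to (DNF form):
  False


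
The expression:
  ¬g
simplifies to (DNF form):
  ¬g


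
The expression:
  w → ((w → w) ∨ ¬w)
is always true.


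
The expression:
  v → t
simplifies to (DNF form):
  t ∨ ¬v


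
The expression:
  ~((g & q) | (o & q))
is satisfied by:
  {o: False, q: False, g: False}
  {g: True, o: False, q: False}
  {o: True, g: False, q: False}
  {g: True, o: True, q: False}
  {q: True, g: False, o: False}


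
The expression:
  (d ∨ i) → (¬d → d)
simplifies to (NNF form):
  d ∨ ¬i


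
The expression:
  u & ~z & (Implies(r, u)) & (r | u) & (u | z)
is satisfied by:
  {u: True, z: False}


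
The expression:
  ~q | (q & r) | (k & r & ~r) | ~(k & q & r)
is always true.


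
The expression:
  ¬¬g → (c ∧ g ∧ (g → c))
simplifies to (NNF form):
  c ∨ ¬g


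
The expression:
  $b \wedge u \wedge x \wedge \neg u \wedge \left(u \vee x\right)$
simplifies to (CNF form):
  $\text{False}$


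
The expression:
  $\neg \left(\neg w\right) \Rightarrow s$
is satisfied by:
  {s: True, w: False}
  {w: False, s: False}
  {w: True, s: True}


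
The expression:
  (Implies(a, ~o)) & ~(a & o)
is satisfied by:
  {o: False, a: False}
  {a: True, o: False}
  {o: True, a: False}


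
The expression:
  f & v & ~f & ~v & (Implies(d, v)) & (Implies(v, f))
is never true.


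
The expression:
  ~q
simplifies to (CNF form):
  ~q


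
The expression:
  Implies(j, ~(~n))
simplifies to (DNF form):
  n | ~j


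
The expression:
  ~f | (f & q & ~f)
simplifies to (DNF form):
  ~f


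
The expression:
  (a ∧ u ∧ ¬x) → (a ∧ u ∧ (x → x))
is always true.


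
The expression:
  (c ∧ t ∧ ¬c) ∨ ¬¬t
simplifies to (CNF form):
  t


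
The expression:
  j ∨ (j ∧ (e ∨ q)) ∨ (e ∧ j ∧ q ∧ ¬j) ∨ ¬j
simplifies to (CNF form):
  True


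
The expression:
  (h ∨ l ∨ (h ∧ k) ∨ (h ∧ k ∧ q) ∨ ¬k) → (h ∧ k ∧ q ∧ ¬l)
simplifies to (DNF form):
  (k ∧ q ∧ ¬l) ∨ (k ∧ ¬h ∧ ¬l)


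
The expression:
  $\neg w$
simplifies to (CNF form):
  $\neg w$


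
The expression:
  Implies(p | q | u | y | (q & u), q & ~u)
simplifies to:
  ~u & (q | ~p) & (q | ~y)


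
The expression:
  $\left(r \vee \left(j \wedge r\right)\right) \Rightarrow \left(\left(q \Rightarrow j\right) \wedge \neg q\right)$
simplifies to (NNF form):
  $\neg q \vee \neg r$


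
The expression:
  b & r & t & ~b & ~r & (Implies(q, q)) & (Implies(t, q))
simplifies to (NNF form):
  False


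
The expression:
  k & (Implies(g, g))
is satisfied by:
  {k: True}


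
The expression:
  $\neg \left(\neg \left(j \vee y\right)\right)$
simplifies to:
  $j \vee y$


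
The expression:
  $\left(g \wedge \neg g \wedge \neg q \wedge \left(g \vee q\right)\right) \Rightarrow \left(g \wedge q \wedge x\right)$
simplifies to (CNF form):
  $\text{True}$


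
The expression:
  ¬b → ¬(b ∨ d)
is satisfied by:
  {b: True, d: False}
  {d: False, b: False}
  {d: True, b: True}


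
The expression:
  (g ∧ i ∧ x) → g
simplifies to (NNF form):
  True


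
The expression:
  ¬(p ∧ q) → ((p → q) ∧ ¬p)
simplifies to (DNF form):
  q ∨ ¬p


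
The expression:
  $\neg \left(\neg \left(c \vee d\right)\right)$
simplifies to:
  $c \vee d$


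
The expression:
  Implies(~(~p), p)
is always true.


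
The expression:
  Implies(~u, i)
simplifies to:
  i | u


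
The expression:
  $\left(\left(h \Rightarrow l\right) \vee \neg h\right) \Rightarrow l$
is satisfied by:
  {l: True, h: True}
  {l: True, h: False}
  {h: True, l: False}


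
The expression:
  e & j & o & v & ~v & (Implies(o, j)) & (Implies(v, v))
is never true.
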